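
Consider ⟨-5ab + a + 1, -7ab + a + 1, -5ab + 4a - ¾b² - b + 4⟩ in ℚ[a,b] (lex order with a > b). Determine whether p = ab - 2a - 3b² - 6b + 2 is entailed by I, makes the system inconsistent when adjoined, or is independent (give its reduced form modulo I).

First compute the reduced Gröbner basis of I by Buchberger's algorithm.
f_1 = -5ab + a + 1, LT = ab.
f_2 = -7ab + a + 1, LT = ab.
f_3 = -5ab + 4a - ¾b² - b + 4, LT = ab.

S(f_1,f_2): lcm = ab. S = -2/35a - 2/35.
  leading term a: no divisor's leading term divides it; move -2/35a to the remainder.
  leading term 1: no divisor's leading term divides it; move -2/35 to the remainder.
  remainder -2/35a - 2/35 ≠ 0; add h_4 = -2/35a - 2/35 to the basis.

S(f_1,f_3): lcm = ab. S = ⅗a - 3/20b² - ⅕b + ⅗.
  leading term a: subtract (-21/2)·h_4 from ⅗a - 3/20b² - ⅕b + ⅗ → -3/20b² - ⅕b
  leading term b²: no divisor's leading term divides it; move -3/20b² to the remainder.
  leading term b: no divisor's leading term divides it; move -⅕b to the remainder.
  remainder -3/20b² - ⅕b ≠ 0; add h_5 = -3/20b² - ⅕b to the basis.

S(f_1,h_4): lcm = ab. S = -⅕a - b - ⅕.
  leading term a: subtract (7/2)·h_4 from -⅕a - b - ⅕ → -b
  leading term b: no divisor's leading term divides it; move -b to the remainder.
  remainder -b ≠ 0; add h_6 = -b to the basis.

The other S-polynomials (S(f_2,f_3), S(f_2,h_4), S(f_3,h_4), S(f_1,h_5), S(f_2,h_5), S(f_3,h_5), S(h_4,h_5), S(f_1,h_6), S(f_2,h_6), S(f_3,h_6), S(h_4,h_6), S(h_5,h_6)) all reduce to 0 modulo the current basis, so we have a Gröbner basis.
Inter-reduce: drop elements whose leading term is divisible by another's, tail-reduce, and make monic.
Reduced Gröbner basis: {a + 1, b}.
Label its elements g_1 = a + 1, g_2 = b.

Reduce p = ab - 2a - 3b² - 6b + 2 modulo G:
  leading term ab: subtract (b)·g_1 from ab - 2a - 3b² - 6b + 2 → -2a - 3b² - 7b + 2
  leading term a: subtract (-2)·g_1 from -2a - 3b² - 7b + 2 → -3b² - 7b + 4
  leading term b²: subtract (-3b)·g_2 from -3b² - 7b + 4 → -7b + 4
  leading term b: subtract (-7)·g_2 from -7b + 4 → 4
  leading term 1: no divisor's leading term divides it; move 4 to the remainder.
  normal form = 4.
The normal form is nonzero, so p ∉ I. Since p minus its normal form lies in I, I + (p) = I + (r) where r = 4; decide whether this ideal is the whole ring.
Here r = 4 is a nonzero constant, hence a unit: 1 ∈ I + (p), the Gröbner basis of I + (p) is {1}, and the enlarged system has no common solution — adjoining p is inconsistent.

Ideal membership is decidable via reduction modulo a Gröbner basis.

Adjoining ab - 2a - 3b² - 6b + 2 makes the ideal the whole ring: the system is inconsistent.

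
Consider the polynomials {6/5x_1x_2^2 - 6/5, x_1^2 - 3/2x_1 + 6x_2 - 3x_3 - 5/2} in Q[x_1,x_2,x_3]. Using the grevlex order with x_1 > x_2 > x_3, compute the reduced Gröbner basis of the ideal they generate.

Buchberger's algorithm terminates because the ascending chain of leading-term ideals stabilizes.

f_1 = 6/5x_1x_2^2 - 6/5, LT = x_1x_2^2.
f_2 = x_1^2 - 3/2x_1 + 6x_2 - 3x_3 - 5/2, LT = x_1^2.

S(f_1,f_2): lcm = x_1^2x_2^2. S = 3/2x_1x_2^2 - 6x_2^3 + 3x_2^2x_3 + 5/2x_2^2 - x_1.
  leading term x_1x_2^2: subtract (5/4)·f_1 from 3/2x_1x_2^2 - 6x_2^3 + 3x_2^2x_3 + 5/2x_2^2 - x_1 → -6x_2^3 + 3x_2^2x_3 + 5/2x_2^2 - x_1 + 3/2
  leading term x_2^3: no divisor's leading term divides it; move -6x_2^3 to the remainder.
  leading term x_2^2x_3: no divisor's leading term divides it; move 3x_2^2x_3 to the remainder.
  leading term x_2^2: no divisor's leading term divides it; move 5/2x_2^2 to the remainder.
  leading term x_1: no divisor's leading term divides it; move -x_1 to the remainder.
  leading term 1: no divisor's leading term divides it; move 3/2 to the remainder.
  remainder -6x_2^3 + 3x_2^2x_3 + 5/2x_2^2 - x_1 + 3/2 ≠ 0; add g_3 = -6x_2^3 + 3x_2^2x_3 + 5/2x_2^2 - x_1 + 3/2 to the basis.

The other S-polynomials (S(f_1,g_3), S(f_2,g_3)) all reduce to 0 modulo the current basis, so we have a Gröbner basis.

G = {x_1x_2^2 - 1, x_2^3 - 1/2x_2^2x_3 - 5/12x_2^2 + 1/6x_1 - 1/4, x_1^2 - 3/2x_1 + 6x_2 - 3x_3 - 5/2}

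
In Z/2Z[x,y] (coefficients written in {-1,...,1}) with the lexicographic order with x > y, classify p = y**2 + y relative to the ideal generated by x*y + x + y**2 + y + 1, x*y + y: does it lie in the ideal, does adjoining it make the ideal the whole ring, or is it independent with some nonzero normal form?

First compute the reduced Gröbner basis of I by Buchberger's algorithm.
f_1 = x*y + x + y**2 + y + 1, LT = x*y.
f_2 = x*y + y, LT = x*y.

S(f_1,f_2): lcm = x*y. S = x + y**2 + 1.
  reduce S modulo (f_1, f_2):
  remainder x + y**2 + 1 ≠ 0; add h_3 = x + y**2 + 1 to the basis.

S(f_1,h_3): lcm = x*y. S = x + y**3 + y**2 + 1.
  reduce S modulo (f_1, f_2, h_3):
  remainder y**3 ≠ 0; add h_4 = y**3 to the basis.

The other S-polynomials (S(f_2,h_3), S(f_1,h_4), S(f_2,h_4), S(h_3,h_4)) all reduce to 0 modulo the current basis, so we have a Gröbner basis.
Inter-reduce: drop elements whose leading term is divisible by another's, tail-reduce, and make monic.
Reduced Gröbner basis: {x + y**2 + 1, y**3}.
Label its elements g_1 = x + y**2 + 1, g_2 = y**3.

Reduce p = y**2 + y modulo G:
  leading term y**2: no divisor's leading term divides it; move y**2 to the remainder.
  leading term y: no divisor's leading term divides it; move y to the remainder.
  normal form = y**2 + y.
The normal form is nonzero, so p ∉ I. Since p minus its normal form lies in I, I + (p) = I + (r) where r = y**2 + y; decide whether this ideal is the whole ring.
Run Buchberger on G together with r (pairs among the g_i already reduce to 0 since G is a Gröbner basis):
g_1 = x + y**2 + 1, LT = x.
g_2 = y**3, LT = y**3.
r = y**2 + y, LT = y**2.

S(g_2,r): lcm = y**3. S = y**2.
  reduce S modulo (g_1, g_2, r):
  remainder y ≠ 0; add m_4 = y to the basis.

The other S-polynomials (S(g_1,g_2), S(g_1,r), S(g_1,m_4), S(g_2,m_4), S(r,m_4)) all reduce to 0 modulo the current basis, so we have a Gröbner basis.
Inter-reduce: drop elements whose leading term is divisible by another's, tail-reduce, and make monic.
Reduced Gröbner basis: {x + 1, y}.
The reduced Gröbner basis of I + (p) is {x + 1, y} ≠ {1}, a proper ideal, so the enlarged system stays consistent: p is independent of I, with normal form y**2 + y.

The remainder on division by a Gröbner basis is unique — it is the normal form.

y**2 + y is independent of I; its normal form modulo I is y**2 + y.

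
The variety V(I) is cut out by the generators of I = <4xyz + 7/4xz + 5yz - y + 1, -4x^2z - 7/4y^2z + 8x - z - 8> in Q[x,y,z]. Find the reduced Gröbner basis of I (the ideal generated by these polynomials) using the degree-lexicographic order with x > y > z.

f_1 = 4xyz + 7/4xz + 5yz - y + 1, LT = xyz.
f_2 = -4x^2z - 7/4y^2z + 8x - z - 8, LT = x^2z.

S(f_1,f_2): lcm = x^2yz. S = -7/16y^3z + 7/16x^2z + 5/4xyz + 7/4xy - 1/4yz + 1/4x - 2y.
  reduce S modulo (f_1, f_2):
  remainder -7/16y^3z - 49/256y^2z + 7/4xy - 35/64xz - 29/16yz + 9/8x - 27/16y - 7/64z - 19/16 ≠ 0; add g_3 = -7/16y^3z - 49/256y^2z + 7/4xy - 35/64xz - 29/16yz + 9/8x - 27/16y - 7/64z - 19/16 to the basis.

S(f_1,g_3): lcm = xy^3z. S = 5/4y^3z + 4x^2y - 5/4x^2z - 29/7xyz - 1/4y^3 + 18/7x^2 - 27/7xy - 1/4xz + 1/4y^2 - 19/7x.
  reduce S modulo (f_1, f_2, g_3):
  remainder 4x^2y - 1/4y^3 + 18/7x^2 + 8/7xy + 1/4y^2 - 2x - 41/7y + 1/7 ≠ 0; add g_4 = 4x^2y - 1/4y^3 + 18/7x^2 + 8/7xy + 1/4y^2 - 2x - 41/7y + 1/7 to the basis.

The other S-polynomials (S(f_2,g_3), S(f_1,g_4), S(f_2,g_4), S(g_3,g_4)) all reduce to 0 modulo the current basis, so we have a Gröbner basis.

G = {y^3z + 7/16y^2z - 4xy + 5/4xz + 29/7yz - 18/7x + 27/7y + 1/4z + 19/7, x^2y - 1/16y^3 + 9/14x^2 + 2/7xy + 1/16y^2 - 1/2x - 41/28y + 1/28, x^2z + 7/16y^2z - 2x + 1/4z + 2, xyz + 7/16xz + 5/4yz - 1/4y + 1/4}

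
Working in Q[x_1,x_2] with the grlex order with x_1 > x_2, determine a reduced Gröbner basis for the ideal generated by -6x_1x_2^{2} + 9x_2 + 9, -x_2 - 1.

f_1 = -6x_1x_2^{2} + 9x_2 + 9, LT = x_1x_2^{2}.
f_2 = -x_2 - 1, LT = x_2.

S(f_1,f_2): lcm = x_1x_2^{2}. S = -x_1x_2 - \tfrac{3}{2}x_2 - \tfrac{3}{2}.
  reduce S modulo (f_1, f_2):
  remainder x_1 ≠ 0; add g_3 = x_1 to the basis.

The other S-polynomials (S(f_1,g_3), S(f_2,g_3)) all reduce to 0 modulo the current basis, so we have a Gröbner basis.
Inter-reduce: drop elements whose leading term is divisible by another's, tail-reduce, and make monic.

G = {x_1, x_2 + 1}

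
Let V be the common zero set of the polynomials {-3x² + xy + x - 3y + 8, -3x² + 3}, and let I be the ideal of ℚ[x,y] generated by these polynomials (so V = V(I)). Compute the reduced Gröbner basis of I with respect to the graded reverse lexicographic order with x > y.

G = {y² - 4y + 3, x - y + 2}

The reduced Gröbner basis is the canonical form of the ideal for this ordering.

f_1 = -3x² + xy + x - 3y + 8, LT = x².
f_2 = -3x² + 3, LT = x².

S(f_1,f_2): lcm = x². S = -⅓xy - ⅓x + y - 5/3.
  reduce S modulo (f_1, f_2):
  remainder -⅓xy - ⅓x + y - 5/3 ≠ 0; add g_3 = -⅓xy - ⅓x + y - 5/3 to the basis.

S(f_1,g_3): lcm = x²y. S = -⅓xy² - x² + 8/3xy + y² - 5x - 8/3y.
  reduce S modulo (f_1, f_2, g_3):
  remainder -8x + 8y - 16 ≠ 0; add g_4 = -8x + 8y - 16 to the basis.

S(g_3,g_4): lcm = xy. S = y² + x - 5y + 5.
  reduce S modulo (f_1, f_2, g_3, g_4):
  remainder y² - 4y + 3 ≠ 0; add g_5 = y² - 4y + 3 to the basis.

The other S-polynomials (S(f_2,g_3), S(f_1,g_4), S(f_2,g_4), S(f_1,g_5), S(f_2,g_5), S(g_3,g_5), S(g_4,g_5)) all reduce to 0 modulo the current basis, so we have a Gröbner basis.
Inter-reduce: drop elements whose leading term is divisible by another's, tail-reduce, and make monic.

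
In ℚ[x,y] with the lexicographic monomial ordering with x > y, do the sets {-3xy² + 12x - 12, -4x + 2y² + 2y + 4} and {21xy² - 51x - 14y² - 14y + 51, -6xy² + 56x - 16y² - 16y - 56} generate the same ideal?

No, the ideals differ.

For a fixed monomial order, each ideal has a unique reduced Gröbner basis; comparing bases decides equality.
Buchberger on the first generating set:
f_1 = -3xy² + 12x - 12, LT = xy².
f_2 = -4x + 2y² + 2y + 4, LT = x.

S(f_1,f_2): lcm = xy². S = -4x + ½y⁴ + ½y³ + y² + 4.
  leading term x: subtract (1)·f_2 from -4x + ½y⁴ + ½y³ + y² + 4 → ½y⁴ + ½y³ - y² - 2y
  leading term y⁴: no divisor's leading term divides it; move ½y⁴ to the remainder.
  leading term y³: no divisor's leading term divides it; move ½y³ to the remainder.
  leading term y²: no divisor's leading term divides it; move -y² to the remainder.
  leading term y: no divisor's leading term divides it; move -2y to the remainder.
  remainder ½y⁴ + ½y³ - y² - 2y ≠ 0; add g_3 = ½y⁴ + ½y³ - y² - 2y to the basis.

S(f_1,g_3): lcm = xy⁴. S = -xy³ - 2xy² + 4xy + 4y².
  leading term xy³: subtract (⅓y)·f_1 from -xy³ - 2xy² + 4xy + 4y² → -2xy² + 4y² + 4y
  leading term xy²: subtract (⅔)·f_1 from -2xy² + 4y² + 4y → -8x + 4y² + 4y + 8
  leading term x: subtract (2)·f_2 from -8x + 4y² + 4y + 8 → 0
  remainder 0.

S(f_2,g_3): leading monomials are coprime, so the S-polynomial reduces to 0 (Buchberger's first criterion).
Every S-polynomial of the final basis reduces to 0, so we have a Gröbner basis.
Inter-reduce: drop elements whose leading term is divisible by another's, tail-reduce, and make monic.
Reduced Gröbner basis: {x - ½y² - ½y - 1, y⁴ + y³ - 2y² - 4y}.

Buchberger on the second generating set:
h_1 = 21xy² - 51x - 14y² - 14y + 51, LT = xy².
h_2 = -6xy² + 56x - 16y² - 16y - 56, LT = xy².

S(h_1,h_2): lcm = xy². S = 145/21x - 10/3y² - 10/3y - 145/21.
  leading term x: no divisor's leading term divides it; move 145/21x to the remainder.
  leading term y²: no divisor's leading term divides it; move -10/3y² to the remainder.
  leading term y: no divisor's leading term divides it; move -10/3y to the remainder.
  leading term 1: no divisor's leading term divides it; move -145/21 to the remainder.
  remainder 145/21x - 10/3y² - 10/3y - 145/21 ≠ 0; add k_3 = 145/21x - 10/3y² - 10/3y - 145/21 to the basis.

S(h_1,k_3): lcm = xy². S = -17/7x + 14/29y⁴ + 14/29y³ + ⅓y² - ⅔y + 17/7.
  leading term x: subtract (-51/145)·k_3 from -17/7x + 14/29y⁴ + 14/29y³ + ⅓y² - ⅔y + 17/7 → 14/29y⁴ + 14/29y³ - 73/87y² - 160/87y
  leading term y⁴: no divisor's leading term divides it; move 14/29y⁴ to the remainder.
  leading term y³: no divisor's leading term divides it; move 14/29y³ to the remainder.
  leading term y²: no divisor's leading term divides it; move -73/87y² to the remainder.
  leading term y: no divisor's leading term divides it; move -160/87y to the remainder.
  remainder 14/29y⁴ + 14/29y³ - 73/87y² - 160/87y ≠ 0; add k_4 = 14/29y⁴ + 14/29y³ - 73/87y² - 160/87y to the basis.

S(h_2,k_3): lcm = xy². S = -28/3x + 14/29y⁴ + 14/29y³ + 11/3y² + 8/3y + 28/3.
  leading term x: subtract (-196/145)·k_3 from -28/3x + 14/29y⁴ + 14/29y³ + 11/3y² + 8/3y + 28/3 → 14/29y⁴ + 14/29y³ - 73/87y² - 160/87y
  leading term y⁴: subtract (1)·k_4 from 14/29y⁴ + 14/29y³ - 73/87y² - 160/87y → 0
  remainder 0.

S(h_1,k_4): lcm = xy⁴. S = -xy³ - 29/42xy² + 80/21xy - ⅔y⁴ - ⅔y³ + 17/7y².
  leading term xy³: subtract (-1/21y)·h_1 from -xy³ - 29/42xy² + 80/21xy - ⅔y⁴ - ⅔y³ + 17/7y² → -29/42xy² + 29/21xy - ⅔y⁴ - 4/3y³ + 37/21y² + 17/7y
  leading term xy²: subtract (-29/882)·h_1 from -29/42xy² + 29/21xy - ⅔y⁴ - 4/3y³ + 37/21y² + 17/7y → 29/21xy - 493/294x - ⅔y⁴ - 4/3y³ + 82/63y² + 124/63y + 493/294
  leading term xy: subtract (⅕y)·k_3 from 29/21xy - 493/294x - ⅔y⁴ - 4/3y³ + 82/63y² + 124/63y + 493/294 → -493/294x - ⅔y⁴ - ⅔y³ + 124/63y² + 211/63y + 493/294
  leading term x: subtract (-17/70)·k_3 from -493/294x - ⅔y⁴ - ⅔y³ + 124/63y² + 211/63y + 493/294 → -⅔y⁴ - ⅔y³ + 73/63y² + 160/63y
  leading term y⁴: subtract (-29/21)·k_4 from -⅔y⁴ - ⅔y³ + 73/63y² + 160/63y → 0
  remainder 0.

S(h_2,k_4): lcm = xy⁴. S = -xy³ - 319/42xy² + 80/21xy + 8/3y⁴ + 8/3y³ + 28/3y².
  leading term xy³: subtract (-1/21y)·h_1 from -xy³ - 319/42xy² + 80/21xy + 8/3y⁴ + 8/3y³ + 28/3y² → -319/42xy² + 29/21xy + 8/3y⁴ + 2y³ + 26/3y² + 17/7y
  leading term xy²: subtract (-319/882)·h_1 from -319/42xy² + 29/21xy + 8/3y⁴ + 2y³ + 26/3y² + 17/7y → 29/21xy - 5423/294x + 8/3y⁴ + 2y³ + 227/63y² - 166/63y + 5423/294
  leading term xy: subtract (⅕y)·k_3 from 29/21xy - 5423/294x + 8/3y⁴ + 2y³ + 227/63y² - 166/63y + 5423/294 → -5423/294x + 8/3y⁴ + 8/3y³ + 269/63y² - 79/63y + 5423/294
  leading term x: subtract (-187/70)·k_3 from -5423/294x + 8/3y⁴ + 8/3y³ + 269/63y² - 79/63y + 5423/294 → 8/3y⁴ + 8/3y³ - 292/63y² - 640/63y
  leading term y⁴: subtract (116/21)·k_4 from 8/3y⁴ + 8/3y³ - 292/63y² - 640/63y → 0
  remainder 0.

S(k_3,k_4): leading monomials are coprime, so the S-polynomial reduces to 0 (Buchberger's first criterion).
Every S-polynomial of the final basis reduces to 0, so we have a Gröbner basis.
Inter-reduce: drop elements whose leading term is divisible by another's, tail-reduce, and make monic.
Reduced Gröbner basis: {x - 14/29y² - 14/29y - 1, y⁴ + y³ - 73/42y² - 80/21y}.

The bases are distinct; the ideals are different.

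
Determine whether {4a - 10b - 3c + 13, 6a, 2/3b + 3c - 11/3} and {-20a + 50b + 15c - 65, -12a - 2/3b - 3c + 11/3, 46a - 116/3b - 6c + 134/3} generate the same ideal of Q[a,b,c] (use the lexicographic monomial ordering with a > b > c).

Yes, the ideals are equal.

For a fixed monomial order, each ideal has a unique reduced Gröbner basis; comparing bases decides equality.
Buchberger on the first generating set:
f_1 = 4a - 10b - 3c + 13, LT = a.
f_2 = 6a, LT = a.
f_3 = 2/3b + 3c - 11/3, LT = b.

S(f_1,f_2): lcm = a. S = -5/2b - 3/4c + 13/4.
  leading term b: subtract (-15/4)·f_3 from -5/2b - 3/4c + 13/4 → 21/2c - 21/2
  leading term c: no divisor's leading term divides it; move 21/2c to the remainder.
  leading term 1: no divisor's leading term divides it; move -21/2 to the remainder.
  remainder 21/2c - 21/2 ≠ 0; add g_4 = 21/2c - 21/2 to the basis.

The other S-polynomials (S(f_1,f_3), S(f_2,f_3), S(f_1,g_4), S(f_2,g_4), S(f_3,g_4)) all reduce to 0 modulo the current basis, so we have a Gröbner basis.
Inter-reduce: drop elements whose leading term is divisible by another's, tail-reduce, and make monic.
Reduced Gröbner basis: {a, b - 1, c - 1}.

Buchberger on the second generating set:
h_1 = -20a + 50b + 15c - 65, LT = a.
h_2 = -12a - 2/3b - 3c + 11/3, LT = a.
h_3 = 46a - 116/3b - 6c + 134/3, LT = a.

S(h_1,h_2): lcm = a. S = -23/9b - c + 32/9.
  leading term b: no divisor's leading term divides it; move -23/9b to the remainder.
  leading term c: no divisor's leading term divides it; move -c to the remainder.
  leading term 1: no divisor's leading term divides it; move 32/9 to the remainder.
  remainder -23/9b - c + 32/9 ≠ 0; add k_4 = -23/9b - c + 32/9 to the basis.

S(h_1,h_3): lcm = a. S = -229/138b - 57/92c + 629/276.
  leading term b: subtract (687/1058)·k_4 from -229/138b - 57/92c + 629/276 → 63/2116c - 63/2116
  leading term c: no divisor's leading term divides it; move 63/2116c to the remainder.
  leading term 1: no divisor's leading term divides it; move -63/2116 to the remainder.
  remainder 63/2116c - 63/2116 ≠ 0; add k_5 = 63/2116c - 63/2116 to the basis.

The other S-polynomials (S(h_2,h_3), S(h_1,k_4), S(h_2,k_4), S(h_3,k_4), S(h_1,k_5), S(h_2,k_5), S(h_3,k_5), S(k_4,k_5)) all reduce to 0 modulo the current basis, so we have a Gröbner basis.
Inter-reduce: drop elements whose leading term is divisible by another's, tail-reduce, and make monic.
Reduced Gröbner basis: {a, b - 1, c - 1}.

Same reduced basis, so the two generating sets span the same ideal.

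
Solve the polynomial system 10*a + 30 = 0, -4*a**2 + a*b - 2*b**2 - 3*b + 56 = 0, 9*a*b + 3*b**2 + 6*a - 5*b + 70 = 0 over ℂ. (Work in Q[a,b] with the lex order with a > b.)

Compute a lex Gröbner basis by Buchberger's algorithm.
f_1 = 10*a + 30, LT = a.
f_2 = -4*a**2 + a*b - 2*b**2 - 3*b + 56, LT = a**2.
f_3 = 9*a*b + 6*a + 3*b**2 - 5*b + 70, LT = a*b.

S(f_1,f_2): lcm = a**2. S = 1/4*a*b + 3*a - 1/2*b**2 - 3/4*b + 14.
  leading term a*b: subtract (1/40*b)·f_1 from 1/4*a*b + 3*a - 1/2*b**2 - 3/4*b + 14 → 3*a - 1/2*b**2 - 3/2*b + 14
  leading term a: subtract (3/10)·f_1 from 3*a - 1/2*b**2 - 3/2*b + 14 → -1/2*b**2 - 3/2*b + 5
  leading term b**2: no divisor's leading term divides it; move -1/2*b**2 to the remainder.
  leading term b: no divisor's leading term divides it; move -3/2*b to the remainder.
  leading term 1: no divisor's leading term divides it; move 5 to the remainder.
  remainder -1/2*b**2 - 3/2*b + 5 ≠ 0; add h_4 = -1/2*b**2 - 3/2*b + 5 to the basis.

S(f_1,f_3): lcm = a*b. S = -2/3*a - 1/3*b**2 + 32/9*b - 70/9.
  leading term a: subtract (-1/15)·f_1 from -2/3*a - 1/3*b**2 + 32/9*b - 70/9 → -1/3*b**2 + 32/9*b - 52/9
  leading term b**2: subtract (2/3)·h_4 from -1/3*b**2 + 32/9*b - 52/9 → 41/9*b - 82/9
  leading term b: no divisor's leading term divides it; move 41/9*b to the remainder.
  leading term 1: no divisor's leading term divides it; move -82/9 to the remainder.
  remainder 41/9*b - 82/9 ≠ 0; add h_5 = 41/9*b - 82/9 to the basis.

The other S-polynomials (S(f_2,f_3), S(f_1,h_4), S(f_2,h_4), S(f_3,h_4), S(f_1,h_5), S(f_2,h_5), S(f_3,h_5), S(h_4,h_5)) all reduce to 0 modulo the current basis, so we have a Gröbner basis.
Inter-reduce: drop elements whose leading term is divisible by another's, tail-reduce, and make monic.
Reduced Gröbner basis: {a + 3, b - 2}.

From the last basis element, b - 2 = 0, so b takes values in {2}. Each choice, substituted upward through the basis, yields the corresponding point(s) of the solution set.
  b = 2: the earlier basis element becomes a + 3 = 0, giving a = -3 — point (-3, 2).

{(-3, 2)}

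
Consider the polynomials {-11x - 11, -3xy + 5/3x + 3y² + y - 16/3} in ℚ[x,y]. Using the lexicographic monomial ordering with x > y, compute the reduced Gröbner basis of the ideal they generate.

G = {x + 1, y² + 4/3y - 7/3}

This is the nonlinear analogue of row-reducing a linear system.

f_1 = -11x - 11, LT = x.
f_2 = -3xy + 5/3x + 3y² + y - 16/3, LT = xy.

S(f_1,f_2): lcm = xy. S = 5/9x + y² + 4/3y - 16/9.
  leading term x: subtract (-5/99)·f_1 from 5/9x + y² + 4/3y - 16/9 → y² + 4/3y - 7/3
  leading term y²: no divisor's leading term divides it; move y² to the remainder.
  leading term y: no divisor's leading term divides it; move 4/3y to the remainder.
  leading term 1: no divisor's leading term divides it; move -7/3 to the remainder.
  remainder y² + 4/3y - 7/3 ≠ 0; add g_3 = y² + 4/3y - 7/3 to the basis.

S(f_1,g_3): leading monomials are coprime, so the S-polynomial reduces to 0 (Buchberger's first criterion).
S(f_2,g_3): lcm = xy². S = -17/9xy + 7/3x - y³ - ⅓y² + 16/9y.
  leading term xy: subtract (17/99y)·f_1 from -17/9xy + 7/3x - y³ - ⅓y² + 16/9y → 7/3x - y³ - ⅓y² + 11/3y
  leading term x: subtract (-7/33)·f_1 from 7/3x - y³ - ⅓y² + 11/3y → -y³ - ⅓y² + 11/3y - 7/3
  leading term y³: subtract (-y)·g_3 from -y³ - ⅓y² + 11/3y - 7/3 → y² + 4/3y - 7/3
  leading term y²: subtract (1)·g_3 from y² + 4/3y - 7/3 → 0
  remainder 0.

Every S-polynomial of the final basis reduces to 0, so we have a Gröbner basis.
Inter-reduce: drop elements whose leading term is divisible by another's, tail-reduce, and make monic.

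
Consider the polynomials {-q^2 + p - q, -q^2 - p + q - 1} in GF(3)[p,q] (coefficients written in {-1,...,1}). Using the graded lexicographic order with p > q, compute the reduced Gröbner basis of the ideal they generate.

f_1 = -q^2 + p - q, LT = q^2.
f_2 = -q^2 - p + q - 1, LT = q^2.

S(f_1,f_2): lcm = q^2. S = p - q - 1.
  leading term p: no divisor's leading term divides it; move p to the remainder.
  leading term q: no divisor's leading term divides it; move -q to the remainder.
  leading term 1: no divisor's leading term divides it; move -1 to the remainder.
  remainder p - q - 1 ≠ 0; add g_3 = p - q - 1 to the basis.

The other S-polynomials (S(f_1,g_3), S(f_2,g_3)) all reduce to 0 modulo the current basis, so we have a Gröbner basis.
Inter-reduce: drop elements whose leading term is divisible by another's, tail-reduce, and make monic.

G = {q^2 - 1, p - q - 1}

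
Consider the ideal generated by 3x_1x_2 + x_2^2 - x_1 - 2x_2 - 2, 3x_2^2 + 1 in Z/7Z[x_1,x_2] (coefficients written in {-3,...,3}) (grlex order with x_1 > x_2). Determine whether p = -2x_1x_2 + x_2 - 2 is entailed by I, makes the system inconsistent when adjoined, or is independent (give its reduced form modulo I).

First compute the reduced Gröbner basis of I by Buchberger's algorithm.
f_1 = 3x_1x_2 + x_2^2 - x_1 - 2x_2 - 2, LT = x_1x_2.
f_2 = 3x_2^2 + 1, LT = x_2^2.

S(f_1,f_2): lcm = x_1x_2^2. S = -2x_2^3 + 2x_1x_2 - 3x_2^2 + 2x_1 - 3x_2.
  reduce S modulo (f_1, f_2):
  remainder -2x_1 - x_2 + 1 ≠ 0; add h_3 = -2x_1 - x_2 + 1 to the basis.

The other S-polynomials (S(f_1,h_3), S(f_2,h_3)) all reduce to 0 modulo the current basis, so we have a Gröbner basis.
Inter-reduce: drop elements whose leading term is divisible by another's, tail-reduce, and make monic.
Reduced Gröbner basis: {x_2^2 - 2, x_1 - 3x_2 + 3}.
Label its elements g_1 = x_2^2 - 2, g_2 = x_1 - 3x_2 + 3.

Reduce p = -2x_1x_2 + x_2 - 2 modulo G:
  leading term x_1x_2: subtract (-2x_2)·g_2 from -2x_1x_2 + x_2 - 2 → x_2^2 - 2
  leading term x_2^2: subtract (1)·g_1 from x_2^2 - 2 → 0
  normal form = 0.
Since the normal form is 0, p ∈ I.

The remainder on division by a Gröbner basis is unique — it is the normal form.

-2x_1x_2 + x_2 - 2 lies in I (it reduces to 0).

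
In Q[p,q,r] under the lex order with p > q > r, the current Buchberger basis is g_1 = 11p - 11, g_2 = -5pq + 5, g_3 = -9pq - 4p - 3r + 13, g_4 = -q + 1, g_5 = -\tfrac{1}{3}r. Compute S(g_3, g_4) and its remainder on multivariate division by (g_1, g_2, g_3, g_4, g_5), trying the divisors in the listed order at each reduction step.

lcm(LM(g_3), LM(g_4)) = pq.
S = (lcm/LT(g_3))·g_3 − (lcm/LT(g_4))·g_4 = \tfrac{13}{9}p + \tfrac{1}{3}r - \tfrac{13}{9}.
Reduce S modulo (g_1, g_2, g_3, g_4, g_5) in that order:
  leading term p: subtract (\tfrac{13}{99})·g_1 from \tfrac{13}{9}p + \tfrac{1}{3}r - \tfrac{13}{9} → \tfrac{1}{3}r
  leading term r: subtract (-1)·g_5 from \tfrac{1}{3}r → 0
The remainder is 0, so this S-polynomial contributes no new basis element.

S(g_3, g_4) = \tfrac{13}{9}p + \tfrac{1}{3}r - \tfrac{13}{9}; remainder on division = 0.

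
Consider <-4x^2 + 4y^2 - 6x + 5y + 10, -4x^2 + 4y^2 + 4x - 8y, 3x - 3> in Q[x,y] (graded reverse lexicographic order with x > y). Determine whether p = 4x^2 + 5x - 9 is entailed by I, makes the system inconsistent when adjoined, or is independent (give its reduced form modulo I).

4x^2 + 5x - 9 lies in I (it reduces to 0).

First compute the reduced Gröbner basis of I by Buchberger's algorithm.
f_1 = -4x^2 + 4y^2 - 6x + 5y + 10, LT = x^2.
f_2 = -4x^2 + 4y^2 + 4x - 8y, LT = x^2.
f_3 = 3x - 3, LT = x.

S(f_1,f_2): lcm = x^2. S = 5/2x - 13/4y - 5/2.
  leading term x: subtract (5/6)·f_3 from 5/2x - 13/4y - 5/2 → -13/4y
  leading term y: no divisor's leading term divides it; move -13/4y to the remainder.
  remainder -13/4y ≠ 0; add h_4 = -13/4y to the basis.

The other S-polynomials (S(f_1,f_3), S(f_2,f_3), S(f_1,h_4), S(f_2,h_4), S(f_3,h_4)) all reduce to 0 modulo the current basis, so we have a Gröbner basis.
Inter-reduce: drop elements whose leading term is divisible by another's, tail-reduce, and make monic.
Reduced Gröbner basis: {x - 1, y}.
Label its elements g_1 = x - 1, g_2 = y.

Reduce p = 4x^2 + 5x - 9 modulo G:
  leading term x^2: subtract (4x)·g_1 from 4x^2 + 5x - 9 → 9x - 9
  leading term x: subtract (9)·g_1 from 9x - 9 → 0
  normal form = 0.
Since the normal form is 0, p ∈ I.

Ideal membership is decidable via reduction modulo a Gröbner basis.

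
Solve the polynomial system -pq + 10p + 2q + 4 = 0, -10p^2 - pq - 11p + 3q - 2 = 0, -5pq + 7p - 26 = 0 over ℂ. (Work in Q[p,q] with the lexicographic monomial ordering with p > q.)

{(-2, 4)}

Compute a lex Gröbner basis by Buchberger's algorithm.
f_1 = -pq + 10p + 2q + 4, LT = pq.
f_2 = -10p^2 - pq - 11p + 3q - 2, LT = p^2.
f_3 = -5pq + 7p - 26, LT = pq.

S(f_1,f_2): lcm = p^2q. S = -10p^2 - 1/10pq^2 - 31/10pq - 4p + 3/10q^2 - 1/5q.
  reduce S modulo (f_1, f_2, f_3):
  remainder -24p + 1/10q^2 - 49/5q - 52/5 ≠ 0; add h_4 = -24p + 1/10q^2 - 49/5q - 52/5 to the basis.

S(f_1,f_3): lcm = pq. S = -43/5p - 2q - 46/5.
  reduce S modulo (f_1, f_2, f_3, h_4):
  remainder -43/1200q^2 + 907/600q - 821/150 ≠ 0; add h_5 = -43/1200q^2 + 907/600q - 821/150 to the basis.

S(f_2,f_3): lcm = p^2q. S = 7/5p^2 + 1/10pq^2 + 11/10pq - 26/5p - 3/10q^2 + 1/5q.
  reduce S modulo (f_1, f_2, f_3, h_4, h_5):
  remainder -4879/2150q + 9758/1075 ≠ 0; add h_6 = -4879/2150q + 9758/1075 to the basis.

The other S-polynomials (S(f_1,h_4), S(f_2,h_4), S(f_3,h_4), S(f_1,h_5), S(f_2,h_5), S(f_3,h_5), S(h_4,h_5), S(f_1,h_6), S(f_2,h_6), S(f_3,h_6), S(h_4,h_6), S(h_5,h_6)) all reduce to 0 modulo the current basis, so we have a Gröbner basis.
Inter-reduce: drop elements whose leading term is divisible by another's, tail-reduce, and make monic.
Reduced Gröbner basis: {p + 2, q - 4}.

Elimination: the polynomial q - 4 lies in the elimination ideal for q, so q ∈ {4}. For each such q, the remaining basis elements (now univariate) give the rest of the solution.
  q = 4: the earlier basis element becomes p + 2 = 0, giving p = -2 — point (-2, 4).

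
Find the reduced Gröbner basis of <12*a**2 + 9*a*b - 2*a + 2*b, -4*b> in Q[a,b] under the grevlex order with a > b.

G = {a**2 - 1/6*a, b}

This is the nonlinear analogue of row-reducing a linear system.

f_1 = 12*a**2 + 9*a*b - 2*a + 2*b, LT = a**2.
f_2 = -4*b, LT = b.

S(f_1,f_2): leading monomials are coprime, so the S-polynomial reduces to 0 (Buchberger's first criterion).
Every S-polynomial of the final basis reduces to 0, so we have a Gröbner basis.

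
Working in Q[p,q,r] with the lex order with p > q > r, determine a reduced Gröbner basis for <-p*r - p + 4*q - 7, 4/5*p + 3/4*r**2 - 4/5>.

G = {p + 15/16*r**2 - 1, q + 15/64*r**3 + 15/64*r**2 - 1/4*r - 2}

This is the nonlinear analogue of row-reducing a linear system.

f_1 = -p*r - p + 4*q - 7, LT = p*r.
f_2 = 4/5*p + 3/4*r**2 - 4/5, LT = p.

S(f_1,f_2): lcm = p*r. S = p - 4*q - 15/16*r**3 + r + 7.
  reduce S modulo (f_1, f_2):
  remainder -4*q - 15/16*r**3 - 15/16*r**2 + r + 8 ≠ 0; add g_3 = -4*q - 15/16*r**3 - 15/16*r**2 + r + 8 to the basis.

The other S-polynomials (S(f_1,g_3), S(f_2,g_3)) all reduce to 0 modulo the current basis, so we have a Gröbner basis.
Inter-reduce: drop elements whose leading term is divisible by another's, tail-reduce, and make monic.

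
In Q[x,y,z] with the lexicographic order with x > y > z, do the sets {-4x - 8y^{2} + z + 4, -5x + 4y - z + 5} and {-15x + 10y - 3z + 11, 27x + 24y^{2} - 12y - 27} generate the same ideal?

Equality of ideals is decidable: compute both reduced Gröbner bases (unique for the ordering) and check whether they agree.
Buchberger on the first generating set:
f_1 = -4x - 8y^{2} + z + 4, LT = x.
f_2 = -5x + 4y - z + 5, LT = x.

S(f_1,f_2): lcm = x. S = 2y^{2} + \tfrac{4}{5}y - \tfrac{9}{20}z.
  leading term y^{2}: no divisor's leading term divides it; move 2y^{2} to the remainder.
  leading term y: no divisor's leading term divides it; move \tfrac{4}{5}y to the remainder.
  leading term z: no divisor's leading term divides it; move -\tfrac{9}{20}z to the remainder.
  remainder 2y^{2} + \tfrac{4}{5}y - \tfrac{9}{20}z ≠ 0; add g_3 = 2y^{2} + \tfrac{4}{5}y - \tfrac{9}{20}z to the basis.

S(f_1,g_3): leading monomials are coprime, so the S-polynomial reduces to 0 (Buchberger's first criterion).
S(f_2,g_3): leading monomials are coprime, so the S-polynomial reduces to 0 (Buchberger's first criterion).
Every S-polynomial of the final basis reduces to 0, so we have a Gröbner basis.
Inter-reduce: drop elements whose leading term is divisible by another's, tail-reduce, and make monic.
Reduced Gröbner basis: {x - \tfrac{4}{5}y + \tfrac{1}{5}z - 1, y^{2} + \tfrac{2}{5}y - \tfrac{9}{40}z}.

Buchberger on the second generating set:
h_1 = -15x + 10y - 3z + 11, LT = x.
h_2 = 27x + 24y^{2} - 12y - 27, LT = x.

S(h_1,h_2): lcm = x. S = -\tfrac{8}{9}y^{2} - \tfrac{2}{9}y + \tfrac{1}{5}z + \tfrac{4}{15}.
  leading term y^{2}: no divisor's leading term divides it; move -\tfrac{8}{9}y^{2} to the remainder.
  leading term y: no divisor's leading term divides it; move -\tfrac{2}{9}y to the remainder.
  leading term z: no divisor's leading term divides it; move \tfrac{1}{5}z to the remainder.
  leading term 1: no divisor's leading term divides it; move \tfrac{4}{15} to the remainder.
  remainder -\tfrac{8}{9}y^{2} - \tfrac{2}{9}y + \tfrac{1}{5}z + \tfrac{4}{15} ≠ 0; add k_3 = -\tfrac{8}{9}y^{2} - \tfrac{2}{9}y + \tfrac{1}{5}z + \tfrac{4}{15} to the basis.

S(h_1,k_3): leading monomials are coprime, so the S-polynomial reduces to 0 (Buchberger's first criterion).
S(h_2,k_3): leading monomials are coprime, so the S-polynomial reduces to 0 (Buchberger's first criterion).
Every S-polynomial of the final basis reduces to 0, so we have a Gröbner basis.
Inter-reduce: drop elements whose leading term is divisible by another's, tail-reduce, and make monic.
Reduced Gröbner basis: {x - \tfrac{2}{3}y + \tfrac{1}{5}z - \tfrac{11}{15}, y^{2} + \tfrac{1}{4}y - \tfrac{9}{40}z - \tfrac{3}{10}}.

These differ, so the ideals are not equal.

No, the ideals differ.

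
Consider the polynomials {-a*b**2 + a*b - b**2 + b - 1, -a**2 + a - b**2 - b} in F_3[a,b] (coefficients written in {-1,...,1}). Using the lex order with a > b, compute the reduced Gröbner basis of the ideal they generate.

G = {a - b**4 - b**2 - b + 1, b**6 - b**5 + b**4 - b**2 + 1}

Buchberger's algorithm terminates because the ascending chain of leading-term ideals stabilizes.

f_1 = -a*b**2 + a*b - b**2 + b - 1, LT = a*b**2.
f_2 = -a**2 + a - b**2 - b, LT = a**2.

S(f_1,f_2): lcm = a**2*b**2. S = -a**2*b - a*b**2 - a*b + a - b**4 - b**3.
  leading term a**2*b: subtract (b)·f_2 from -a**2*b - a*b**2 - a*b + a - b**4 - b**3 → -a*b**2 + a*b + a - b**4 + b**2
  leading term a*b**2: subtract (1)·f_1 from -a*b**2 + a*b + a - b**4 + b**2 → a - b**4 - b**2 - b + 1
  leading term a: no divisor's leading term divides it; move a to the remainder.
  leading term b**4: no divisor's leading term divides it; move -b**4 to the remainder.
  leading term b**2: no divisor's leading term divides it; move -b**2 to the remainder.
  leading term b: no divisor's leading term divides it; move -b to the remainder.
  leading term 1: no divisor's leading term divides it; move 1 to the remainder.
  remainder a - b**4 - b**2 - b + 1 ≠ 0; add g_3 = a - b**4 - b**2 - b + 1 to the basis.

S(f_1,g_3): lcm = a*b**2. S = -a*b + b**6 + b**4 + b**3 - b + 1.
  leading term a*b: subtract (-b)·g_3 from -a*b + b**6 + b**4 + b**3 - b + 1 → b**6 - b**5 + b**4 - b**2 + 1
  leading term b**6: no divisor's leading term divides it; move b**6 to the remainder.
  leading term b**5: no divisor's leading term divides it; move -b**5 to the remainder.
  leading term b**4: no divisor's leading term divides it; move b**4 to the remainder.
  leading term b**2: no divisor's leading term divides it; move -b**2 to the remainder.
  leading term 1: no divisor's leading term divides it; move 1 to the remainder.
  remainder b**6 - b**5 + b**4 - b**2 + 1 ≠ 0; add g_4 = b**6 - b**5 + b**4 - b**2 + 1 to the basis.

The other S-polynomials (S(f_2,g_3), S(f_1,g_4), S(f_2,g_4), S(g_3,g_4)) all reduce to 0 modulo the current basis, so we have a Gröbner basis.
Inter-reduce: drop elements whose leading term is divisible by another's, tail-reduce, and make monic.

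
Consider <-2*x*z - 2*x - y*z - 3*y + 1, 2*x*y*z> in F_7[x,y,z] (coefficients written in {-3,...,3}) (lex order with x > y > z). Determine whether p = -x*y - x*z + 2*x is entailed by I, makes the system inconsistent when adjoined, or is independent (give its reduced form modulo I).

-x*y - x*z + 2*x is independent of I; its normal form modulo I is 3*x - 3*y**2*z - 2*y**2 - 3*y*z + y + 3.

First compute the reduced Gröbner basis of I by Buchberger's algorithm.
f_1 = -2*x*z - 2*x - y*z - 3*y + 1, LT = x*z.
f_2 = 2*x*y*z, LT = x*y*z.

S(f_1,f_2): lcm = x*y*z. S = x*y - 3*y**2*z - 2*y**2 + 3*y.
  leading term x*y: no divisor's leading term divides it; move x*y to the remainder.
  leading term y**2*z: no divisor's leading term divides it; move -3*y**2*z to the remainder.
  leading term y**2: no divisor's leading term divides it; move -2*y**2 to the remainder.
  leading term y: no divisor's leading term divides it; move 3*y to the remainder.
  remainder x*y - 3*y**2*z - 2*y**2 + 3*y ≠ 0; add h_3 = x*y - 3*y**2*z - 2*y**2 + 3*y to the basis.

S(f_1,h_3): lcm = x*y*z. S = x*y + 3*y**2*z**2 - y**2*z - 2*y**2 - 3*y*z + 3*y.
  leading term x*y: subtract (1)·h_3 from x*y + 3*y**2*z**2 - y**2*z - 2*y**2 - 3*y*z + 3*y → 3*y**2*z**2 + 2*y**2*z - 3*y*z
  leading term y**2*z**2: no divisor's leading term divides it; move 3*y**2*z**2 to the remainder.
  leading term y**2*z: no divisor's leading term divides it; move 2*y**2*z to the remainder.
  leading term y*z: no divisor's leading term divides it; move -3*y*z to the remainder.
  remainder 3*y**2*z**2 + 2*y**2*z - 3*y*z ≠ 0; add h_4 = 3*y**2*z**2 + 2*y**2*z - 3*y*z to the basis.

The other S-polynomials (S(f_2,h_3), S(f_1,h_4), S(f_2,h_4), S(h_3,h_4)) all reduce to 0 modulo the current basis, so we have a Gröbner basis.
Inter-reduce: drop elements whose leading term is divisible by another's, tail-reduce, and make monic.
Reduced Gröbner basis: {x*y - 3*y**2*z - 2*y**2 + 3*y, x*z + x - 3*y*z - 2*y + 3, y**2*z**2 + 3*y**2*z - y*z}.
Label its elements g_1 = x*y - 3*y**2*z - 2*y**2 + 3*y, g_2 = x*z + x - 3*y*z - 2*y + 3, g_3 = y**2*z**2 + 3*y**2*z - y*z.

Reduce p = -x*y - x*z + 2*x modulo G:
  leading term x*y: subtract (-1)·g_1 from -x*y - x*z + 2*x → -x*z + 2*x - 3*y**2*z - 2*y**2 + 3*y
  leading term x*z: subtract (-1)·g_2 from -x*z + 2*x - 3*y**2*z - 2*y**2 + 3*y → 3*x - 3*y**2*z - 2*y**2 - 3*y*z + y + 3
  leading term x: no divisor's leading term divides it; move 3*x to the remainder.
  leading term y**2*z: no divisor's leading term divides it; move -3*y**2*z to the remainder.
  leading term y**2: no divisor's leading term divides it; move -2*y**2 to the remainder.
  leading term y*z: no divisor's leading term divides it; move -3*y*z to the remainder.
  leading term y: no divisor's leading term divides it; move y to the remainder.
  leading term 1: no divisor's leading term divides it; move 3 to the remainder.
  normal form = 3*x - 3*y**2*z - 2*y**2 - 3*y*z + y + 3.
The normal form is nonzero, so p ∉ I. Since p minus its normal form lies in I, I + (p) = I + (r) where r = 3*x - 3*y**2*z - 2*y**2 - 3*y*z + y + 3; decide whether this ideal is the whole ring.
Run Buchberger on G together with r (pairs among the g_i already reduce to 0 since G is a Gröbner basis):
g_1 = x*y - 3*y**2*z - 2*y**2 + 3*y, LT = x*y.
g_2 = x*z + x - 3*y*z - 2*y + 3, LT = x*z.
g_3 = y**2*z**2 + 3*y**2*z - y*z, LT = y**2*z**2.
r = 3*x - 3*y**2*z - 2*y**2 - 3*y*z + y + 3, LT = x.

S(g_1,r): lcm = x*y. S = y**3*z + 3*y**3 - 2*y**2*z + 2*y.
  leading term y**3*z: no divisor's leading term divides it; move y**3*z to the remainder.
  leading term y**3: no divisor's leading term divides it; move 3*y**3 to the remainder.
  leading term y**2*z: no divisor's leading term divides it; move -2*y**2*z to the remainder.
  leading term y: no divisor's leading term divides it; move 2*y to the remainder.
  remainder y**3*z + 3*y**3 - 2*y**2*z + 2*y ≠ 0; add m_5 = y**3*z + 3*y**3 - 2*y**2*z + 2*y to the basis.

S(g_2,r): lcm = x*z. S = x + y**2*z**2 + 3*y**2*z + y*z**2 - y*z - 2*y - z + 3.
  leading term x: subtract (-2)·r from x + y**2*z**2 + 3*y**2*z + y*z**2 - y*z - 2*y - z + 3 → y**2*z**2 - 3*y**2*z + 3*y**2 + y*z**2 - z + 2
  leading term y**2*z**2: subtract (1)·g_3 from y**2*z**2 - 3*y**2*z + 3*y**2 + y*z**2 - z + 2 → y**2*z + 3*y**2 + y*z**2 + y*z - z + 2
  leading term y**2*z: no divisor's leading term divides it; move y**2*z to the remainder.
  leading term y**2: no divisor's leading term divides it; move 3*y**2 to the remainder.
  leading term y*z**2: no divisor's leading term divides it; move y*z**2 to the remainder.
  leading term y*z: no divisor's leading term divides it; move y*z to the remainder.
  leading term z: no divisor's leading term divides it; move -z to the remainder.
  leading term 1: no divisor's leading term divides it; move 2 to the remainder.
  remainder y**2*z + 3*y**2 + y*z**2 + y*z - z + 2 ≠ 0; add m_6 = y**2*z + 3*y**2 + y*z**2 + y*z - z + 2 to the basis.

S(g_3,m_6): lcm = y**2*z**2. S = -y*z**3 - y*z**2 - y*z + z**2 - 2*z.
  leading term y*z**3: no divisor's leading term divides it; move -y*z**3 to the remainder.
  leading term y*z**2: no divisor's leading term divides it; move -y*z**2 to the remainder.
  leading term y*z: no divisor's leading term divides it; move -y*z to the remainder.
  leading term z**2: no divisor's leading term divides it; move z**2 to the remainder.
  leading term z: no divisor's leading term divides it; move -2*z to the remainder.
  remainder -y*z**3 - y*z**2 - y*z + z**2 - 2*z ≠ 0; add m_7 = -y*z**3 - y*z**2 - y*z + z**2 - 2*z to the basis.

The other S-polynomials (S(g_1,g_2), S(g_1,g_3), S(g_2,g_3), S(g_3,r), S(g_1,m_5), S(g_2,m_5), S(g_3,m_5), S(r,m_5), S(g_1,m_6), S(g_2,m_6), S(r,m_6), S(m_5,m_6), S(g_1,m_7), S(g_2,m_7), S(g_3,m_7), S(r,m_7), S(m_5,m_7), S(m_6,m_7)) all reduce to 0 modulo the current basis, so we have a Gröbner basis.
Inter-reduce: drop elements whose leading term is divisible by another's, tail-reduce, and make monic.
Reduced Gröbner basis: {x + y*z**2 - 2*y - z + 3, y**2*z + 3*y**2 + y*z**2 + y*z - z + 2, y*z**3 + y*z**2 + y*z - z**2 + 2*z}.
The reduced Gröbner basis of I + (p) is {x + y*z**2 - 2*y - z + 3, y**2*z + 3*y**2 + y*z**2 + y*z - z + 2, y*z**3 + y*z**2 + y*z - z**2 + 2*z} ≠ {1}, a proper ideal, so the enlarged system stays consistent: p is independent of I, with normal form 3*x - 3*y**2*z - 2*y**2 - 3*y*z + y + 3.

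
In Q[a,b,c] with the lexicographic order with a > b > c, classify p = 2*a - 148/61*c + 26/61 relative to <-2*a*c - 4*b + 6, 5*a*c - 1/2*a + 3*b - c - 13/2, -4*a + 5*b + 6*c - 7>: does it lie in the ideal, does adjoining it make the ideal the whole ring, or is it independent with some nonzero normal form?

First compute the reduced Gröbner basis of I by Buchberger's algorithm.
f_1 = -2*a*c - 4*b + 6, LT = a*c.
f_2 = 5*a*c - 1/2*a + 3*b - c - 13/2, LT = a*c.
f_3 = -4*a + 5*b + 6*c - 7, LT = a.

S(f_1,f_2): lcm = a*c. S = 1/10*a + 7/5*b + 1/5*c - 17/10.
  reduce S modulo (f_1, f_2, f_3):
  remainder 61/40*b + 7/20*c - 15/8 ≠ 0; add h_4 = 61/40*b + 7/20*c - 15/8 to the basis.

S(f_1,f_3): lcm = a*c. S = 5/4*b*c + 2*b + 3/2*c**2 - 7/4*c - 3.
  reduce S modulo (f_1, f_2, f_3, h_4):
  remainder 74/61*c**2 - 41/61*c - 33/61 ≠ 0; add h_5 = 74/61*c**2 - 41/61*c - 33/61 to the basis.

The other S-polynomials (S(f_2,f_3), S(f_1,h_4), S(f_2,h_4), S(f_3,h_4), S(f_1,h_5), S(f_2,h_5), S(f_3,h_5), S(h_4,h_5)) all reduce to 0 modulo the current basis, so we have a Gröbner basis.
Inter-reduce: drop elements whose leading term is divisible by another's, tail-reduce, and make monic.
Reduced Gröbner basis: {a - 74/61*c + 13/61, b + 14/61*c - 75/61, c**2 - 41/74*c - 33/74}.
Label its elements g_1 = a - 74/61*c + 13/61, g_2 = b + 14/61*c - 75/61, g_3 = c**2 - 41/74*c - 33/74.

Reduce p = 2*a - 148/61*c + 26/61 modulo G:
  leading term a: subtract (2)·g_1 from 2*a - 148/61*c + 26/61 → 0
  normal form = 0.
Since the normal form is 0, p ∈ I.

Ideal membership is decidable via reduction modulo a Gröbner basis.

2*a - 148/61*c + 26/61 lies in I (it reduces to 0).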